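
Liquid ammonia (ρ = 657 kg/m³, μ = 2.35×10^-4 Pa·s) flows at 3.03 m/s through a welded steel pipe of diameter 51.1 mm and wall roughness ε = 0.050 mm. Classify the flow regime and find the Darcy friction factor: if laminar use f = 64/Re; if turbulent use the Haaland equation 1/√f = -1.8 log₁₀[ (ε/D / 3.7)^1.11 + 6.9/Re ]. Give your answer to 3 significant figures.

f ≈ 0.0202

Re = ρVD/μ = 657·3.03·0.0511/0.000235 = 4.329e+05.
Re > 4000 → turbulent. ε/D = 5e-05/0.0511 = 0.000978; Haaland: 1/√f = -1.8 log₁₀[0.000107 + 1.59e-05] = 7.039, so f = 0.02018.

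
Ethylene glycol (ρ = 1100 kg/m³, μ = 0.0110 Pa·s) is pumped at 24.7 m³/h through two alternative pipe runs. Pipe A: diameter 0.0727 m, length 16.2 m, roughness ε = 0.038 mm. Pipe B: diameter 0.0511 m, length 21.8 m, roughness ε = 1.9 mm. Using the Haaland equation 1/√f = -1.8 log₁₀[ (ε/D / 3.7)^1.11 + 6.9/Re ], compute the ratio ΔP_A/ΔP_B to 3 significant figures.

ΔP_A/ΔP_B ≈ 0.0596

Pipe A: V = Q/A = 0.006861/0.004151 = 1.653 m/s; Re = 1.202e+04; ε/D = 0.000523; Haaland → f = 0.0301; ΔP_A = f(L/D)(ρV²/2) = 1.008e+04 Pa.
Pipe B: V = Q/A = 0.006861/0.002051 = 3.346 m/s; Re = 1.71e+04; ε/D = 0.0372; Haaland → f = 0.06437; ΔP_B = f(L/D)(ρV²/2) = 1.691e+05 Pa.
ΔP_A/ΔP_B = 1.008e+04/1.691e+05 = 0.0596.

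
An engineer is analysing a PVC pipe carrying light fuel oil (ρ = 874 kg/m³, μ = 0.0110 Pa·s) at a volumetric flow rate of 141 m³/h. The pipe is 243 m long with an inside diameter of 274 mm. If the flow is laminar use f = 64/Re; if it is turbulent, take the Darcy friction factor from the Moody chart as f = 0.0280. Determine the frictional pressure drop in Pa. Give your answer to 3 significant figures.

ΔP ≈ 4790 Pa

Q = 141 m³/h = 141/3600 = 0.03917 m³/s.
Cross-sectional area A = πD²/4 = π(0.274)²/4 = 0.05896 m²; mean velocity V = Q/A = 0.03917/0.05896 = 0.6642 m/s.
Reynolds number Re = ρVD/μ = 874 · 0.6642 · 0.274 / 0.011 = 1.446e+04.
Re > 4000 → turbulent; use the Moody-chart value f = 0.0280.
Darcy-Weisbach: ΔP = f(L/D)(ρV²/2) = 0.028·(243/0.274)·(874·0.6642²/2) = 0.028·886.9·192.8 = 4788 Pa.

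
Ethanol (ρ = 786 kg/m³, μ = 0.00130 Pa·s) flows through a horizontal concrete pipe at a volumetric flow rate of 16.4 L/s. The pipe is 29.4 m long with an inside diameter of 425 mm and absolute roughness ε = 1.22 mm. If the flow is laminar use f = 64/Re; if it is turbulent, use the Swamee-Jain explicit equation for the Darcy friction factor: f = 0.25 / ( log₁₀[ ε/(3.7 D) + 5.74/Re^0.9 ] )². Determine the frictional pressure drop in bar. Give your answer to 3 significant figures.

ΔP ≈ 1.09×10^-4 bar

Q = 16.4 L/s = 16.4/1000 = 0.0164 m³/s.
Cross-sectional area A = πD²/4 = π(0.425)²/4 = 0.1419 m²; mean velocity V = Q/A = 0.0164/0.1419 = 0.1156 m/s.
Reynolds number Re = ρVD/μ = 786 · 0.1156 · 0.425 / 0.0013 = 2.971e+04.
Re > 4000 → turbulent. Relative roughness ε/D = 0.00122/0.425 = 0.00287. Swamee-Jain: f = 0.25/(log₁₀[0.00287/3.7 + 5.74/2.971e+04^0.9])² = 0.25/(log₁₀[0.000776 + 0.000541])² = 0.25/(-2.88)² = 0.03013.
Darcy-Weisbach: ΔP = f(L/D)(ρV²/2) = 0.03013·(29.4/0.425)·(786·0.1156²/2) = 0.03013·69.18·5.252 = 10.95 Pa.
ΔP = 10.95 Pa = 1.09×10^-4 bar.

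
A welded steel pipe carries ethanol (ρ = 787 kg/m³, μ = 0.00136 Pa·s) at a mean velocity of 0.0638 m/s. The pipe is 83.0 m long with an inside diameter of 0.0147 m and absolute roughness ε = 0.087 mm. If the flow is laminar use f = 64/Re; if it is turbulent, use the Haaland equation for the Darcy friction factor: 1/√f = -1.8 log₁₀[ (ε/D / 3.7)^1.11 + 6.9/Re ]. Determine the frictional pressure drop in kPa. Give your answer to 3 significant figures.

ΔP ≈ 1.07 kPa

Reynolds number Re = ρVD/μ = 787 · 0.0638 · 0.0147 / 0.00136 = 542.7.
Re < 2300 → laminar flow, so f = 64/Re = 64/542.7 = 0.1179 (the turbulent correlation is not needed).
Darcy-Weisbach: ΔP = f(L/D)(ρV²/2) = 0.1179·(83/0.0147)·(787·0.0638²/2) = 0.1179·5646·1.602 = 1066 Pa.
ΔP = 1066 Pa = 1.07 kPa.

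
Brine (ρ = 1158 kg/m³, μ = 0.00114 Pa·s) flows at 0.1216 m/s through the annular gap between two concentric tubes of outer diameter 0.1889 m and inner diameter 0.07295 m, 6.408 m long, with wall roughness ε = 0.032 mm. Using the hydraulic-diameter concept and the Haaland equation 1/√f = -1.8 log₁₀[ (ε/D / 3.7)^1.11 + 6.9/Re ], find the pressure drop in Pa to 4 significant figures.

ΔP ≈ 13.46 Pa

Hydraulic diameter D_h = 4A/P = D_o - D_i = 0.1889 - 0.07295 = 0.116 m.
Re = ρVD_h/μ = 1158·0.1216·0.116/0.00114 = 1.432e+04.
ε/D_h = 3.2e-05/0.116 = 0.000276; Haaland gives 1/√f = -1.8 log₁₀[2.62e-05+0.000482] = 5.929, so f = 0.02844.
ΔP = f(L/D_h)(ρV²/2) = 0.02844·6.408/0.116·8.561 = 13.46 Pa.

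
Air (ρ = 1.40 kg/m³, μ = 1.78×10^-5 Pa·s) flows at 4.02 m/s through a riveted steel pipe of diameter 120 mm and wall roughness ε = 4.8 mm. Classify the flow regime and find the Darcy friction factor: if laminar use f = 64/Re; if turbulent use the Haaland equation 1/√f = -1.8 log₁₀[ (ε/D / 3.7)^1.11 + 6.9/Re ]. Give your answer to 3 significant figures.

f ≈ 0.0655

Re = ρVD/μ = 1.4·4.02·0.12/1.78e-05 = 3.794e+04.
Re > 4000 → turbulent. ε/D = 0.0048/0.12 = 0.04; Haaland: 1/√f = -1.8 log₁₀[0.00657 + 0.000182] = 3.907, so f = 0.06551.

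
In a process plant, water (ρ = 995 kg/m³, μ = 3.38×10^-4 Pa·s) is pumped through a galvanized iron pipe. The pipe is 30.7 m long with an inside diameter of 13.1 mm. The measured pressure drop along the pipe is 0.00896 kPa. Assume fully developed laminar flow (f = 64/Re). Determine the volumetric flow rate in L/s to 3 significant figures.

Q ≈ 6.24×10^-4 L/s

For laminar flow, f = 64/Re with Re = ρVD/μ, so Darcy-Weisbach reduces to ΔP = 32μLV/D². Solving for V: V = ΔP·D²/(32μL) = 8.96·(0.0131)²/(32·0.000338·30.7) = 0.004631 m/s.
Check: Re = ρVD/μ = 995·0.004631·0.0131/0.000338 = 178.6 < 2300, so the laminar assumption holds.
Q = V·A = 0.004631·(π/4·0.0131²) = 6.241e-07 m³/s = 6.24×10^-4 L/s.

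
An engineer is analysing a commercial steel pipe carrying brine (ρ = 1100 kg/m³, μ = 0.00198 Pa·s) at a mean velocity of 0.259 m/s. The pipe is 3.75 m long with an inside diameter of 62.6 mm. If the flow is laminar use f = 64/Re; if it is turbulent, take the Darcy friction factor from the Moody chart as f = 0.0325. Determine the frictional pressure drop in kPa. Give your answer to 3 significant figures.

ΔP ≈ 0.0718 kPa

Reynolds number Re = ρVD/μ = 1100 · 0.259 · 0.0626 / 0.00198 = 9007.
Re > 4000 → turbulent; use the Moody-chart value f = 0.0325.
Darcy-Weisbach: ΔP = f(L/D)(ρV²/2) = 0.0325·(3.75/0.0626)·(1100·0.259²/2) = 0.0325·59.9·36.89 = 71.83 Pa.
ΔP = 71.83 Pa = 0.0718 kPa.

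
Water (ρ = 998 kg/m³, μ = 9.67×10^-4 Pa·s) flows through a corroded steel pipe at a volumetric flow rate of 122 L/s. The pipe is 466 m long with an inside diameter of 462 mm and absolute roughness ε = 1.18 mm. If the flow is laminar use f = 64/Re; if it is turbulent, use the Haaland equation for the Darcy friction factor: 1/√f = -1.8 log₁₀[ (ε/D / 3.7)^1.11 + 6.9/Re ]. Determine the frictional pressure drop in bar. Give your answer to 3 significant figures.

ΔP ≈ 0.0679 bar

Q = 122 L/s = 122/1000 = 0.122 m³/s.
Cross-sectional area A = πD²/4 = π(0.462)²/4 = 0.1676 m²; mean velocity V = Q/A = 0.122/0.1676 = 0.7278 m/s.
Reynolds number Re = ρVD/μ = 998 · 0.7278 · 0.462 / 0.000967 = 3.47e+05.
Re > 4000 → turbulent. Relative roughness ε/D = 0.00118/0.462 = 0.00255. Haaland: 1/√f = -1.8 log₁₀[(0.00255/3.7)^1.11 + 6.9/3.47e+05] = -1.8 log₁₀[0.00031 + 1.99e-05] = 6.267, so f = 0.02546.
Darcy-Weisbach: ΔP = f(L/D)(ρV²/2) = 0.02546·(466/0.462)·(998·0.7278²/2) = 0.02546·1009·264.3 = 6787 Pa.
ΔP = 6787 Pa = 0.0679 bar.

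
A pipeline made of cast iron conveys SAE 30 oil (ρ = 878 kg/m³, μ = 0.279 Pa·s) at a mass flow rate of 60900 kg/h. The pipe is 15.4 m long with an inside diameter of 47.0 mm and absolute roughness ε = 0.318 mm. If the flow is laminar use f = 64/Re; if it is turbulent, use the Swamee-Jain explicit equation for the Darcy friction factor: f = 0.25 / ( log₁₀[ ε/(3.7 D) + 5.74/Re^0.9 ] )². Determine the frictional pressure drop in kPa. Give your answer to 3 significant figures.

ṁ = 60900 kg/h = 60900/3600 = 16.92 kg/s.
A = πD²/4 = π(0.047)²/4 = 0.001735 m²; mean velocity V = ṁ/(ρA) = 16.92/(878 · 0.001735) = 11.11 m/s.
Reynolds number Re = ρVD/μ = 878 · 11.11 · 0.047 / 0.279 = 1643.
Re < 2300 → laminar flow, so f = 64/Re = 64/1643 = 0.03896 (the turbulent correlation is not needed).
Darcy-Weisbach: ΔP = f(L/D)(ρV²/2) = 0.03896·(15.4/0.047)·(878·11.11²/2) = 0.03896·327.7·5.414e+04 = 6.912e+05 Pa.
ΔP = 6.912e+05 Pa = 691 kPa.

ΔP ≈ 691 kPa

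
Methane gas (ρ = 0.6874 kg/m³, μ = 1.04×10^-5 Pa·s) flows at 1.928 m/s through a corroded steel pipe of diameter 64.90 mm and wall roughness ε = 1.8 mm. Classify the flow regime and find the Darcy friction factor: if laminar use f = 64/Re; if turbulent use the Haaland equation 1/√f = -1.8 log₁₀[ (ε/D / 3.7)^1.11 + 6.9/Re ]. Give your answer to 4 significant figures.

Re = ρVD/μ = 0.6874·1.928·0.0649/1.04e-05 = 8270.
Re > 4000 → turbulent. ε/D = 0.0018/0.0649 = 0.0277; Haaland: 1/√f = -1.8 log₁₀[0.00438 + 0.000834] = 4.11, so f = 0.05921.

f ≈ 0.05921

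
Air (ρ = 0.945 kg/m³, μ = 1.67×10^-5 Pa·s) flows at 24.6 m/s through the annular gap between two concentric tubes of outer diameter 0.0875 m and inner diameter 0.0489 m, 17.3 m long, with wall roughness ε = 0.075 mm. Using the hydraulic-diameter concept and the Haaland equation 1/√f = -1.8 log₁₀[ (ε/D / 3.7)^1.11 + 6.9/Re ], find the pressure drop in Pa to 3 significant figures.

Hydraulic diameter D_h = 4A/P = D_o - D_i = 0.0875 - 0.0489 = 0.0386 m.
Re = ρVD_h/μ = 0.945·24.6·0.0386/1.67e-05 = 5.373e+04.
ε/D_h = 7.5e-05/0.0386 = 0.00194; Haaland gives 1/√f = -1.8 log₁₀[0.000229+0.000128] = 6.205, so f = 0.02598.
ΔP = f(L/D_h)(ρV²/2) = 0.02598·17.3/0.0386·285.9 = 3329 Pa.

ΔP ≈ 3330 Pa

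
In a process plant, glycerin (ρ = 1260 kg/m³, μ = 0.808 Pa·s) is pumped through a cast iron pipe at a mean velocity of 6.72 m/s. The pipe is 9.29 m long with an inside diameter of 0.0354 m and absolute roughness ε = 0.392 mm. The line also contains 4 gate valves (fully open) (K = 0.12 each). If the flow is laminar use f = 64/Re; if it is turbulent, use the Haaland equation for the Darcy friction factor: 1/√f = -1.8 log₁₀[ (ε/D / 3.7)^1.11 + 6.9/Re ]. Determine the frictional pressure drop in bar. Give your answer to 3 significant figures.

Reynolds number Re = ρVD/μ = 1260 · 6.72 · 0.0354 / 0.808 = 371.
Re < 2300 → laminar flow, so f = 64/Re = 64/371 = 0.1725 (the turbulent correlation is not needed).
Total minor-loss coefficient ΣK = 4·0.12 = 0.48.
ΔP = [f·L/D + ΣK]·(ρV²/2) = [0.1725·9.29/0.0354 + 0.48]·(1260·6.72²/2) = [45.28 + 0.48]·2.845e+04 = 1.302e+06 Pa.
ΔP = 1.302e+06 Pa = 13.0 bar.

ΔP ≈ 13.0 bar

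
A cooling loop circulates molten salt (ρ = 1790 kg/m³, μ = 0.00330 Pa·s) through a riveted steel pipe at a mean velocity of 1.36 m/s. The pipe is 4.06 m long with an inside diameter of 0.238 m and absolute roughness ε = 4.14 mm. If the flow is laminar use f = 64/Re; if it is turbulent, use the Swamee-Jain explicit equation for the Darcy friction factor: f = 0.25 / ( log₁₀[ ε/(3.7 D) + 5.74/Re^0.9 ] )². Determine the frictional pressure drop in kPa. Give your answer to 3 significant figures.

ΔP ≈ 1.31 kPa

Reynolds number Re = ρVD/μ = 1790 · 1.36 · 0.238 / 0.0033 = 1.756e+05.
Re > 4000 → turbulent. Relative roughness ε/D = 0.00414/0.238 = 0.0174. Swamee-Jain: f = 0.25/(log₁₀[0.0174/3.7 + 5.74/1.756e+05^0.9])² = 0.25/(log₁₀[0.0047 + 0.000109])² = 0.25/(-2.318)² = 0.04654.
Darcy-Weisbach: ΔP = f(L/D)(ρV²/2) = 0.04654·(4.06/0.238)·(1790·1.36²/2) = 0.04654·17.06·1655 = 1314 Pa.
ΔP = 1314 Pa = 1.31 kPa.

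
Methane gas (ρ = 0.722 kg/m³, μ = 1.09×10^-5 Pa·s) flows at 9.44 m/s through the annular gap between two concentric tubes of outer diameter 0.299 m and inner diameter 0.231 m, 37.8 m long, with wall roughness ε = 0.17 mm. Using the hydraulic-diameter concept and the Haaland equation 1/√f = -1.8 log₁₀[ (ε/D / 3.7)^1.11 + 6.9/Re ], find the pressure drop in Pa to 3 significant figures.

Hydraulic diameter D_h = 4A/P = D_o - D_i = 0.299 - 0.231 = 0.068 m.
Re = ρVD_h/μ = 0.722·9.44·0.068/1.09e-05 = 4.252e+04.
ε/D_h = 0.00017/0.068 = 0.0025; Haaland gives 1/√f = -1.8 log₁₀[0.000303+0.000162] = 5.999, so f = 0.02779.
ΔP = f(L/D_h)(ρV²/2) = 0.02779·37.8/0.068·32.17 = 497 Pa.

ΔP ≈ 497 Pa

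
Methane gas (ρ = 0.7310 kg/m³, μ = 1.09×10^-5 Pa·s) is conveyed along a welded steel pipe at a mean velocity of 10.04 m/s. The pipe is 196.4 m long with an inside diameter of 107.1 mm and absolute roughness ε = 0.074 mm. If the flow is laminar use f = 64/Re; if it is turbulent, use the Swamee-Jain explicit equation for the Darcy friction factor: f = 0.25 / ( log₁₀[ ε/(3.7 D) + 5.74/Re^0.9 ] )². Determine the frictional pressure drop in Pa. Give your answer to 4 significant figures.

ΔP ≈ 1491 Pa

Reynolds number Re = ρVD/μ = 0.731 · 10.04 · 0.1071 / 1.09e-05 = 7.211e+04.
Re > 4000 → turbulent. Relative roughness ε/D = 7.4e-05/0.1071 = 0.000691. Swamee-Jain: f = 0.25/(log₁₀[0.000691/3.7 + 5.74/7.211e+04^0.9])² = 0.25/(log₁₀[0.000187 + 0.000244])² = 0.25/(-3.366)² = 0.02206.
Darcy-Weisbach: ΔP = f(L/D)(ρV²/2) = 0.02206·(196.4/0.1071)·(0.731·10.04²/2) = 0.02206·1834·36.84 = 1491 Pa.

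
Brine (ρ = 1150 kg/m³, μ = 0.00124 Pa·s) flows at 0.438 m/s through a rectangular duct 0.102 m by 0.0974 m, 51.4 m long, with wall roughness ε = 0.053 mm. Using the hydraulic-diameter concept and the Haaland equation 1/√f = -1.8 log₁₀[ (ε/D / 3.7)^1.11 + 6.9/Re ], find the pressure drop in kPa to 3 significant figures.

Hydraulic diameter D_h = 4A/P = 4·(0.102·0.0974)/(2·(0.102+0.0974)) = 0.03974/0.3988 = 0.09965 m.
Re = ρVD_h/μ = 1150·0.438·0.09965/0.00124 = 4.048e+04.
ε/D_h = 5.3e-05/0.09965 = 0.000532; Haaland gives 1/√f = -1.8 log₁₀[5.43e-05+0.00017] = 6.567, so f = 0.02319.
ΔP = f(L/D_h)(ρV²/2) = 0.02319·51.4/0.09965·110.3 = 1319 Pa.
ΔP = 1.32 kPa.

ΔP ≈ 1.32 kPa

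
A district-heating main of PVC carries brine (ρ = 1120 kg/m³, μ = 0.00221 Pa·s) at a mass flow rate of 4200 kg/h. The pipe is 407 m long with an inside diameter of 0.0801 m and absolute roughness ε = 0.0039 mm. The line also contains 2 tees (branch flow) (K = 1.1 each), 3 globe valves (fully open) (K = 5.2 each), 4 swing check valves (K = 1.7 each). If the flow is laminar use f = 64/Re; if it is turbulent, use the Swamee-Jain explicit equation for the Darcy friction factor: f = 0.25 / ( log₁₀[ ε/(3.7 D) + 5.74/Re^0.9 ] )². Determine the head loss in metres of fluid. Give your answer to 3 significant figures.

h_f ≈ 0.414 m

ṁ = 4200 kg/h = 4200/3600 = 1.167 kg/s.
A = πD²/4 = π(0.0801)²/4 = 0.005039 m²; mean velocity V = ṁ/(ρA) = 1.167/(1120 · 0.005039) = 0.2067 m/s.
Reynolds number Re = ρVD/μ = 1120 · 0.2067 · 0.0801 / 0.00221 = 8391.
Re > 4000 → turbulent. Relative roughness ε/D = 3.9e-06/0.0801 = 4.87e-05. Swamee-Jain: f = 0.25/(log₁₀[4.87e-05/3.7 + 5.74/8391^0.9])² = 0.25/(log₁₀[1.32e-05 + 0.00169])² = 0.25/(-2.769)² = 0.0326.
Total minor-loss coefficient ΣK = 2·1.1 + 3·5.2 + 4·1.7 = 24.6.
ΔP = [f·L/D + ΣK]·(ρV²/2) = [0.0326·407/0.0801 + 24.6]·(1120·0.2067²/2) = [165.7 + 24.6]·23.93 = 4553 Pa.
Head loss h_f = ΔP/(ρg) = 4553/(1120·9.81) = 0.414 m.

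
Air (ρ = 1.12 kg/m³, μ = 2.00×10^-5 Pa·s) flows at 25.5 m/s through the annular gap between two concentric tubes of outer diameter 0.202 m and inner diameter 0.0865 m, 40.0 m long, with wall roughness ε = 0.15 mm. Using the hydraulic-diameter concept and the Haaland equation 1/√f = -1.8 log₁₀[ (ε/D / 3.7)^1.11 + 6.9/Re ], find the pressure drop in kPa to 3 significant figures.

Hydraulic diameter D_h = 4A/P = D_o - D_i = 0.202 - 0.0865 = 0.1155 m.
Re = ρVD_h/μ = 1.12·25.5·0.1155/2e-05 = 1.649e+05.
ε/D_h = 0.00015/0.1155 = 0.0013; Haaland gives 1/√f = -1.8 log₁₀[0.000146+4.18e-05] = 6.706, so f = 0.02224.
ΔP = f(L/D_h)(ρV²/2) = 0.02224·40/0.1155·364.1 = 2804 Pa.
ΔP = 2.80 kPa.

ΔP ≈ 2.80 kPa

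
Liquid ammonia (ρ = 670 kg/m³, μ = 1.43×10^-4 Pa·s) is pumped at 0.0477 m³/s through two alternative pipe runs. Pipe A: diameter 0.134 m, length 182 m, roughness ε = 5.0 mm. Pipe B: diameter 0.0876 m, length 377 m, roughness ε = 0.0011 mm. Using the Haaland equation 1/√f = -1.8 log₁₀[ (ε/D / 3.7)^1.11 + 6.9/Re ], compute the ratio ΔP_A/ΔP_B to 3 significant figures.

Pipe A: V = Q/A = 0.0477/0.0141 = 3.382 m/s; Re = 2.124e+06; ε/D = 0.0373; Haaland → f = 0.06287; ΔP_A = f(L/D)(ρV²/2) = 3.273e+05 Pa.
Pipe B: V = Q/A = 0.0477/0.006027 = 7.914 m/s; Re = 3.248e+06; ε/D = 1.26e-05; Haaland → f = 0.0101; ΔP_B = f(L/D)(ρV²/2) = 9.125e+05 Pa.
ΔP_A/ΔP_B = 3.273e+05/9.125e+05 = 0.359.

ΔP_A/ΔP_B ≈ 0.359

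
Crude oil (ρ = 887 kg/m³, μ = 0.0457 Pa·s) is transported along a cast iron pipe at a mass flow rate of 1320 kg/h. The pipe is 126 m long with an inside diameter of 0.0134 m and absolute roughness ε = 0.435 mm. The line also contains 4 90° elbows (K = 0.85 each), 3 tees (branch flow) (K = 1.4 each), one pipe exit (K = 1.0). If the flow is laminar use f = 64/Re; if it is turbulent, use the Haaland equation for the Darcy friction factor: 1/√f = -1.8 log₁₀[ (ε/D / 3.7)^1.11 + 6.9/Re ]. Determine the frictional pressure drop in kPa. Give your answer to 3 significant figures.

ΔP ≈ 3040 kPa

ṁ = 1320 kg/h = 1320/3600 = 0.3667 kg/s.
A = πD²/4 = π(0.0134)²/4 = 0.000141 m²; mean velocity V = ṁ/(ρA) = 0.3667/(887 · 0.000141) = 2.931 m/s.
Reynolds number Re = ρVD/μ = 887 · 2.931 · 0.0134 / 0.0457 = 762.4.
Re < 2300 → laminar flow, so f = 64/Re = 64/762.4 = 0.08395 (the turbulent correlation is not needed).
Total minor-loss coefficient ΣK = 4·0.85 + 3·1.4 + 1·1 = 8.6.
ΔP = [f·L/D + ΣK]·(ρV²/2) = [0.08395·126/0.0134 + 8.6]·(887·2.931²/2) = [789.4 + 8.6]·3811 = 3.041e+06 Pa.
ΔP = 3.041e+06 Pa = 3040 kPa.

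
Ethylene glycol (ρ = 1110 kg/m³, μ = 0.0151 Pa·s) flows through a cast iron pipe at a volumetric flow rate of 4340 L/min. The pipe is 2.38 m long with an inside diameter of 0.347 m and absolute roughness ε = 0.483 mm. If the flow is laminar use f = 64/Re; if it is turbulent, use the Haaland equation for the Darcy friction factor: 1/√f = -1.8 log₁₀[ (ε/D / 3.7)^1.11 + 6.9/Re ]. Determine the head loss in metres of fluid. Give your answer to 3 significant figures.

h_f ≈ 0.00583 m

Q = 4340 L/min = 4340/60000 = 0.07233 m³/s.
Cross-sectional area A = πD²/4 = π(0.347)²/4 = 0.09457 m²; mean velocity V = Q/A = 0.07233/0.09457 = 0.7649 m/s.
Reynolds number Re = ρVD/μ = 1110 · 0.7649 · 0.347 / 0.0151 = 1.951e+04.
Re > 4000 → turbulent. Relative roughness ε/D = 0.000483/0.347 = 0.00139. Haaland: 1/√f = -1.8 log₁₀[(0.00139/3.7)^1.11 + 6.9/1.951e+04] = -1.8 log₁₀[0.000158 + 0.000354] = 5.924, so f = 0.0285.
Darcy-Weisbach: ΔP = f(L/D)(ρV²/2) = 0.0285·(2.38/0.347)·(1110·0.7649²/2) = 0.0285·6.859·324.7 = 63.46 Pa.
Head loss h_f = ΔP/(ρg) = 63.46/(1110·9.81) = 0.00583 m.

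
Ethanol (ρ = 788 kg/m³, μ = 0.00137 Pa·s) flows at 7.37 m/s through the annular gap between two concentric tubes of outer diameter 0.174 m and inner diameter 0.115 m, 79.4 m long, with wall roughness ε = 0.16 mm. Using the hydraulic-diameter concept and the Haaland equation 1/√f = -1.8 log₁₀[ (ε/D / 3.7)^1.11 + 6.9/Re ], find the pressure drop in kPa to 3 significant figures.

Hydraulic diameter D_h = 4A/P = D_o - D_i = 0.174 - 0.115 = 0.059 m.
Re = ρVD_h/μ = 788·7.37·0.059/0.00137 = 2.501e+05.
ε/D_h = 0.00016/0.059 = 0.00271; Haaland gives 1/√f = -1.8 log₁₀[0.000331+2.76e-05] = 6.201, so f = 0.02601.
ΔP = f(L/D_h)(ρV²/2) = 0.02601·79.4/0.059·2.14e+04 = 7.49e+05 Pa.
ΔP = 749 kPa.

ΔP ≈ 749 kPa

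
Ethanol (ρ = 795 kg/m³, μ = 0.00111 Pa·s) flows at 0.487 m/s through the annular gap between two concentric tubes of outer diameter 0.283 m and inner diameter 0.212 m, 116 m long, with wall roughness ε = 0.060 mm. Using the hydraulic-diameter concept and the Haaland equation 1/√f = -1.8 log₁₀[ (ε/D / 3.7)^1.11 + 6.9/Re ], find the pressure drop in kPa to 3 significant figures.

ΔP ≈ 4.03 kPa

Hydraulic diameter D_h = 4A/P = D_o - D_i = 0.283 - 0.212 = 0.071 m.
Re = ρVD_h/μ = 795·0.487·0.071/0.00111 = 2.476e+04.
ε/D_h = 6e-05/0.071 = 0.000845; Haaland gives 1/√f = -1.8 log₁₀[9.08e-05+0.000279] = 6.178, so f = 0.0262.
ΔP = f(L/D_h)(ρV²/2) = 0.0262·116/0.071·94.27 = 4035 Pa.
ΔP = 4.03 kPa.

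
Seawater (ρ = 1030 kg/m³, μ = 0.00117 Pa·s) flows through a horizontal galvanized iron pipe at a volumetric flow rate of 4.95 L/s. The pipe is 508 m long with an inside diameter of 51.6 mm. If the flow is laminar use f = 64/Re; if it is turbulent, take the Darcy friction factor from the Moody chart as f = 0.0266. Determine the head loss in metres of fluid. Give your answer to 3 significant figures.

h_f ≈ 74.8 m

Q = 4.95 L/s = 4.95/1000 = 0.00495 m³/s.
Cross-sectional area A = πD²/4 = π(0.0516)²/4 = 0.002091 m²; mean velocity V = Q/A = 0.00495/0.002091 = 2.367 m/s.
Reynolds number Re = ρVD/μ = 1030 · 2.367 · 0.0516 / 0.00117 = 1.075e+05.
Re > 4000 → turbulent; use the Moody-chart value f = 0.0266.
Darcy-Weisbach: ΔP = f(L/D)(ρV²/2) = 0.0266·(508/0.0516)·(1030·2.367²/2) = 0.0266·9845·2886 = 7.557e+05 Pa.
Head loss h_f = ΔP/(ρg) = 7.557e+05/(1030·9.81) = 74.8 m.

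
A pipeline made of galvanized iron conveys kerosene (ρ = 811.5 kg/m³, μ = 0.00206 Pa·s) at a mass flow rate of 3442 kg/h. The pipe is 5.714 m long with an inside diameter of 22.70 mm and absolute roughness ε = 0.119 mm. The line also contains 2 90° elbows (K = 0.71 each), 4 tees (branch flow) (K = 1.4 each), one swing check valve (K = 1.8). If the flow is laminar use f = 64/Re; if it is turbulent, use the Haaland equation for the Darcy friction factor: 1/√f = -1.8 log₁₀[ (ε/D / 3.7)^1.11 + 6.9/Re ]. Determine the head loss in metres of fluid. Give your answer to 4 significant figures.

h_f ≈ 7.488 m

ṁ = 3442 kg/h = 3442/3600 = 0.9561 kg/s.
A = πD²/4 = π(0.0227)²/4 = 0.0004047 m²; mean velocity V = ṁ/(ρA) = 0.9561/(811.5 · 0.0004047) = 2.911 m/s.
Reynolds number Re = ρVD/μ = 811.5 · 2.911 · 0.0227 / 0.00206 = 2.603e+04.
Re > 4000 → turbulent. Relative roughness ε/D = 0.000119/0.0227 = 0.00524. Haaland: 1/√f = -1.8 log₁₀[(0.00524/3.7)^1.11 + 6.9/2.603e+04] = -1.8 log₁₀[0.000689 + 0.000265] = 5.437, so f = 0.03383.
Total minor-loss coefficient ΣK = 2·0.71 + 4·1.4 + 1·1.8 = 8.82.
ΔP = [f·L/D + ΣK]·(ρV²/2) = [0.03383·5.714/0.0227 + 8.82]·(811.5·2.911²/2) = [8.515 + 8.82]·3439 = 5.961e+04 Pa.
Head loss h_f = ΔP/(ρg) = 5.961e+04/(811.5·9.81) = 7.488 m.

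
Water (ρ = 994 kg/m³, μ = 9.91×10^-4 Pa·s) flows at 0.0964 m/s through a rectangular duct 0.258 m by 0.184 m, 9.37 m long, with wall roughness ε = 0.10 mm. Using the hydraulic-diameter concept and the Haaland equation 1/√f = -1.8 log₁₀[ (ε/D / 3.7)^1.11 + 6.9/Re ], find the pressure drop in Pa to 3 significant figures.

Hydraulic diameter D_h = 4A/P = 4·(0.258·0.184)/(2·(0.258+0.184)) = 0.1899/0.884 = 0.2148 m.
Re = ρVD_h/μ = 994·0.0964·0.2148/0.000991 = 2.077e+04.
ε/D_h = 0.0001/0.2148 = 0.000466; Haaland gives 1/√f = -1.8 log₁₀[4.69e-05+0.000332] = 6.158, so f = 0.02637.
ΔP = f(L/D_h)(ρV²/2) = 0.02637·9.37/0.2148·4.619 = 5.312 Pa.

ΔP ≈ 5.31 Pa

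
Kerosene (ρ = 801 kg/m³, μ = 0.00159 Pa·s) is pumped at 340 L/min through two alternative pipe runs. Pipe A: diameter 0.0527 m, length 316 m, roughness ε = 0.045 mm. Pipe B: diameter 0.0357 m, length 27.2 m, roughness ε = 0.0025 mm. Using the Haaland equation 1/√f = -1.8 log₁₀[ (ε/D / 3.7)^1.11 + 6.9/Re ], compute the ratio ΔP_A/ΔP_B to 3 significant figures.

ΔP_A/ΔP_B ≈ 2.05

Pipe A: V = Q/A = 0.005667/0.002181 = 2.598 m/s; Re = 6.897e+04; ε/D = 0.000854; Haaland → f = 0.02234; ΔP_A = f(L/D)(ρV²/2) = 3.621e+05 Pa.
Pipe B: V = Q/A = 0.005667/0.001001 = 5.661 m/s; Re = 1.018e+05; ε/D = 7e-05; Haaland → f = 0.01806; ΔP_B = f(L/D)(ρV²/2) = 1.766e+05 Pa.
ΔP_A/ΔP_B = 3.621e+05/1.766e+05 = 2.05.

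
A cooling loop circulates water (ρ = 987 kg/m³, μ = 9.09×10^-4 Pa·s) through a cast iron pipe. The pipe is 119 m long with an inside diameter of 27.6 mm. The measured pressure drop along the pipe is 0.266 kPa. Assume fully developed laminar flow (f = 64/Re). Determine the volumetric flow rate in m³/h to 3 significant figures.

For laminar flow, f = 64/Re with Re = ρVD/μ, so Darcy-Weisbach reduces to ΔP = 32μLV/D². Solving for V: V = ΔP·D²/(32μL) = 266·(0.0276)²/(32·0.000909·119) = 0.05854 m/s.
Check: Re = ρVD/μ = 987·0.05854·0.0276/0.000909 = 1754 < 2300, so the laminar assumption holds.
Q = V·A = 0.05854·(π/4·0.0276²) = 3.502e-05 m³/s = 0.126 m³/h.

Q ≈ 0.126 m³/h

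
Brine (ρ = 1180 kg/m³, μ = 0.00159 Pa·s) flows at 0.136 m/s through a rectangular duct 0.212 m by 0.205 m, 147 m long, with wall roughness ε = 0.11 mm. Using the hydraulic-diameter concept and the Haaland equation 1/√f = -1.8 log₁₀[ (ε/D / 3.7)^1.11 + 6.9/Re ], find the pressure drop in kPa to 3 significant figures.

ΔP ≈ 0.203 kPa

Hydraulic diameter D_h = 4A/P = 4·(0.212·0.205)/(2·(0.212+0.205)) = 0.1738/0.834 = 0.2084 m.
Re = ρVD_h/μ = 1180·0.136·0.2084/0.00159 = 2.104e+04.
ε/D_h = 0.00011/0.2084 = 0.000528; Haaland gives 1/√f = -1.8 log₁₀[5.38e-05+0.000328] = 6.153, so f = 0.02642.
ΔP = f(L/D_h)(ρV²/2) = 0.02642·147/0.2084·10.91 = 203.3 Pa.
ΔP = 0.203 kPa.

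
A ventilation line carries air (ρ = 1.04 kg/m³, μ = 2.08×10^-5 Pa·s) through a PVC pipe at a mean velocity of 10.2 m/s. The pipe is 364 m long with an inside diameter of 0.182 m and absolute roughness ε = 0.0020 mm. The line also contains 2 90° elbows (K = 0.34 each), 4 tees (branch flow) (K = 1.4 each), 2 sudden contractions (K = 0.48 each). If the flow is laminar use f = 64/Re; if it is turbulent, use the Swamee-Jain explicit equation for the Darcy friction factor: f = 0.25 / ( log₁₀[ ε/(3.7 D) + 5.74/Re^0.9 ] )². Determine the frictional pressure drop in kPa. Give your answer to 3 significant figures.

Reynolds number Re = ρVD/μ = 1.04 · 10.2 · 0.182 / 2.08e-05 = 9.282e+04.
Re > 4000 → turbulent. Relative roughness ε/D = 2e-06/0.182 = 1.1e-05. Swamee-Jain: f = 0.25/(log₁₀[1.1e-05/3.7 + 5.74/9.282e+04^0.9])² = 0.25/(log₁₀[2.97e-06 + 0.000194])² = 0.25/(-3.705)² = 0.01821.
Total minor-loss coefficient ΣK = 2·0.34 + 4·1.4 + 2·0.48 = 7.24.
ΔP = [f·L/D + ΣK]·(ρV²/2) = [0.01821·364/0.182 + 7.24]·(1.04·10.2²/2) = [36.42 + 7.24]·54.1 = 2362 Pa.
ΔP = 2362 Pa = 2.36 kPa.

ΔP ≈ 2.36 kPa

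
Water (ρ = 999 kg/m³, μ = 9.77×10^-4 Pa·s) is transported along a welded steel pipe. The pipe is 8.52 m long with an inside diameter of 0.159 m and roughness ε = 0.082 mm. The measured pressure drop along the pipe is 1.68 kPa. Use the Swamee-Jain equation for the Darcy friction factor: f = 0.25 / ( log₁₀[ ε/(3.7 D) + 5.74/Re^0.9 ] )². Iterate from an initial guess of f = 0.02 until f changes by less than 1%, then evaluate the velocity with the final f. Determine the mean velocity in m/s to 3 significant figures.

Rearranging Darcy-Weisbach: V = √(2·ΔP·D/(f·L·ρ)). With ε/D = 8.2e-05/0.159 = 0.000516, iterate starting from f = 0.02:
  f = 0.02 → V = √(2·1680·0.159/(0.02·8.52·999)) = 1.772 m/s; Re = ρVD/μ = 2.88e+05; f → 0.01847
  f = 0.01847 → V = 1.843 m/s; Re = 2.997e+05; f → 0.01842
Converged (Δf/f < 1%). With the final f = 0.01842: V = √(2·1680·0.159/(0.01842·8.52·999)) = 1.846 m/s.

V ≈ 1.85 m/s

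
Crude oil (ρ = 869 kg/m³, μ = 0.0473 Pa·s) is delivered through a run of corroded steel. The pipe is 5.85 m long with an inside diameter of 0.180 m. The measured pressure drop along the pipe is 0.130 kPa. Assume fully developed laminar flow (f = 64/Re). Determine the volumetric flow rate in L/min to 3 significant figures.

Q ≈ 726 L/min

For laminar flow, f = 64/Re with Re = ρVD/μ, so Darcy-Weisbach reduces to ΔP = 32μLV/D². Solving for V: V = ΔP·D²/(32μL) = 130·(0.18)²/(32·0.0473·5.85) = 0.4757 m/s.
Check: Re = ρVD/μ = 869·0.4757·0.18/0.0473 = 1573 < 2300, so the laminar assumption holds.
Q = V·A = 0.4757·(π/4·0.18²) = 0.0121 m³/s = 726 L/min.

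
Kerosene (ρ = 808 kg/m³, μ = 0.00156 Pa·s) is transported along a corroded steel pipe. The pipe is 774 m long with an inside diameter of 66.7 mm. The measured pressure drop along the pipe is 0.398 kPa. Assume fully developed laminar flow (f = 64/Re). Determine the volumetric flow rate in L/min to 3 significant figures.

For laminar flow, f = 64/Re with Re = ρVD/μ, so Darcy-Weisbach reduces to ΔP = 32μLV/D². Solving for V: V = ΔP·D²/(32μL) = 398·(0.0667)²/(32·0.00156·774) = 0.04583 m/s.
Check: Re = ρVD/μ = 808·0.04583·0.0667/0.00156 = 1583 < 2300, so the laminar assumption holds.
Q = V·A = 0.04583·(π/4·0.0667²) = 0.0001601 m³/s = 9.61 L/min.

Q ≈ 9.61 L/min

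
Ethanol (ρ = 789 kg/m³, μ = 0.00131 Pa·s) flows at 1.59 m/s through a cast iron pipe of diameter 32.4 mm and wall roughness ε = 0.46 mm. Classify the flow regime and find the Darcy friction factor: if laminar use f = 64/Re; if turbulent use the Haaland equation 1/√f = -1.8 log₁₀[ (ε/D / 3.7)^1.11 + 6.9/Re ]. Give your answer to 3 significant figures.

Re = ρVD/μ = 789·1.59·0.0324/0.00131 = 3.103e+04.
Re > 4000 → turbulent. ε/D = 0.00046/0.0324 = 0.0142; Haaland: 1/√f = -1.8 log₁₀[0.00208 + 0.000222] = 4.748, so f = 0.04436.

f ≈ 0.0444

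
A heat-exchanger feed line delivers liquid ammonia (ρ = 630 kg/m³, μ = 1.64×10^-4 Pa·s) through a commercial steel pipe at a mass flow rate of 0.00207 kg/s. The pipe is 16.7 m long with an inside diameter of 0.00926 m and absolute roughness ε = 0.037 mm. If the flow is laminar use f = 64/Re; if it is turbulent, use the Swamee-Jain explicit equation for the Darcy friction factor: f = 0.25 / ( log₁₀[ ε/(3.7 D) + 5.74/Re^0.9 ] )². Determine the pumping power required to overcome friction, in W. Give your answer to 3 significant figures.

P ≈ 1.64×10^-4 W

A = πD²/4 = π(0.00926)²/4 = 6.735e-05 m²; mean velocity V = ṁ/(ρA) = 0.00207/(630 · 6.735e-05) = 0.04879 m/s.
Reynolds number Re = ρVD/μ = 630 · 0.04879 · 0.00926 / 0.000164 = 1736.
Re < 2300 → laminar flow, so f = 64/Re = 64/1736 = 0.03688 (the turbulent correlation is not needed).
Darcy-Weisbach: ΔP = f(L/D)(ρV²/2) = 0.03688·(16.7/0.00926)·(630·0.04879²/2) = 0.03688·1803·0.7498 = 49.87 Pa.
Q = ṁ/ρ = 0.00207/630 = 3.286e-06 m³/s.
Pumping power P = QΔP = 3.286e-06·49.87 = 1.638×10^-4 W = 1.64×10^-4 W.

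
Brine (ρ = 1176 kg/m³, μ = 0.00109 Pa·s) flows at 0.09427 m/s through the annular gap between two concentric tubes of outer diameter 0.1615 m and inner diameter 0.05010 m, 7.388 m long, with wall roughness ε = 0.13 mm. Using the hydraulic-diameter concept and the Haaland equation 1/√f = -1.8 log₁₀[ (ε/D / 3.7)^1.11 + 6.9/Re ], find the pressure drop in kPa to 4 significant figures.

Hydraulic diameter D_h = 4A/P = D_o - D_i = 0.1615 - 0.0501 = 0.1114 m.
Re = ρVD_h/μ = 1176·0.09427·0.1114/0.00109 = 1.133e+04.
ε/D_h = 0.00013/0.1114 = 0.00117; Haaland gives 1/√f = -1.8 log₁₀[0.00013+0.000609] = 5.637, so f = 0.03148.
ΔP = f(L/D_h)(ρV²/2) = 0.03148·7.388/0.1114·5.225 = 10.91 Pa.
ΔP = 0.01091 kPa.

ΔP ≈ 0.01091 kPa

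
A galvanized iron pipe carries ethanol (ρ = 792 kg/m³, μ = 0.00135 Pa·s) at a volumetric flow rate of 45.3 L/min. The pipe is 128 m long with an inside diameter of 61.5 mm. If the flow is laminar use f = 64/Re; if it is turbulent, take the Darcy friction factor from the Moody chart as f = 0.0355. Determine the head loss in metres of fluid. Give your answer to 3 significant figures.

h_f ≈ 0.243 m

Q = 45.3 L/min = 45.3/60000 = 0.000755 m³/s.
Cross-sectional area A = πD²/4 = π(0.0615)²/4 = 0.002971 m²; mean velocity V = Q/A = 0.000755/0.002971 = 0.2542 m/s.
Reynolds number Re = ρVD/μ = 792 · 0.2542 · 0.0615 / 0.00135 = 9170.
Re > 4000 → turbulent; use the Moody-chart value f = 0.0355.
Darcy-Weisbach: ΔP = f(L/D)(ρV²/2) = 0.0355·(128/0.0615)·(792·0.2542²/2) = 0.0355·2081·25.58 = 1890 Pa.
Head loss h_f = ΔP/(ρg) = 1890/(792·9.81) = 0.243 m.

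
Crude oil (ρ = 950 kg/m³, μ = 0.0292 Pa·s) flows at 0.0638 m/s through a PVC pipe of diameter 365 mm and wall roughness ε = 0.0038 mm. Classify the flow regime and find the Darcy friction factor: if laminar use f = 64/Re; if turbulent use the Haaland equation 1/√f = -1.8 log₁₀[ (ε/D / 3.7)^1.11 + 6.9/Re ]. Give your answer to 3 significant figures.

f ≈ 0.0845

Re = ρVD/μ = 950·0.0638·0.365/0.0292 = 757.6.
Re < 2300 → laminar, so f = 64/Re = 0.08447 (roughness is irrelevant in laminar flow).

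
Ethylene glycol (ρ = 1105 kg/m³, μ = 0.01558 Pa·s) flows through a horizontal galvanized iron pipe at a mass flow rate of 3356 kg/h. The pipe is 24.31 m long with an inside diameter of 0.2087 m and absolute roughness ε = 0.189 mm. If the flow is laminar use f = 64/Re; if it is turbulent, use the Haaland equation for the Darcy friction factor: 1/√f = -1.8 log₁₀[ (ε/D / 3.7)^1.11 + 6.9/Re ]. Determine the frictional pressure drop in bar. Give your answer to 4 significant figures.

ΔP ≈ 6.862×10^-5 bar

ṁ = 3356 kg/h = 3356/3600 = 0.9322 kg/s.
A = πD²/4 = π(0.2087)²/4 = 0.03421 m²; mean velocity V = ṁ/(ρA) = 0.9322/(1105 · 0.03421) = 0.02466 m/s.
Reynolds number Re = ρVD/μ = 1105 · 0.02466 · 0.2087 / 0.0156 = 365.
Re < 2300 → laminar flow, so f = 64/Re = 64/365 = 0.1753 (the turbulent correlation is not needed).
Darcy-Weisbach: ΔP = f(L/D)(ρV²/2) = 0.1753·(24.31/0.2087)·(1105·0.02466²/2) = 0.1753·116.5·0.336 = 6.862 Pa.
ΔP = 6.862 Pa = 6.862×10^-5 bar.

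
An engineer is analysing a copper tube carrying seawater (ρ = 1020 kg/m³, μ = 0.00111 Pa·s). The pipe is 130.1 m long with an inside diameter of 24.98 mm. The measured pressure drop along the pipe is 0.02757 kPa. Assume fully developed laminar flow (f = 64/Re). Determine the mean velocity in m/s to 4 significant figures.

V ≈ 0.003723 m/s

For laminar flow, f = 64/Re with Re = ρVD/μ, so Darcy-Weisbach reduces to ΔP = 32μLV/D². Solving for V: V = ΔP·D²/(32μL) = 27.57·(0.02498)²/(32·0.00111·130.1) = 0.003723 m/s.
Check: Re = ρVD/μ = 1020·0.003723·0.02498/0.00111 = 85.46 < 2300, so the laminar assumption holds.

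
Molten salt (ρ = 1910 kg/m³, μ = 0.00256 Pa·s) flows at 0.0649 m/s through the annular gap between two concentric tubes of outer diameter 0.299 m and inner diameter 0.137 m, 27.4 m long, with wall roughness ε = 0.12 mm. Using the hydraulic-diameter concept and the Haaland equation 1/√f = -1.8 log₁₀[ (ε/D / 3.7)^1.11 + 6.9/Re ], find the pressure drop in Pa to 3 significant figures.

Hydraulic diameter D_h = 4A/P = D_o - D_i = 0.299 - 0.137 = 0.162 m.
Re = ρVD_h/μ = 1910·0.0649·0.162/0.00256 = 7844.
ε/D_h = 0.00012/0.162 = 0.000741; Haaland gives 1/√f = -1.8 log₁₀[7.85e-05+0.00088] = 5.433, so f = 0.03387.
ΔP = f(L/D_h)(ρV²/2) = 0.03387·27.4/0.162·4.022 = 23.04 Pa.

ΔP ≈ 23.0 Pa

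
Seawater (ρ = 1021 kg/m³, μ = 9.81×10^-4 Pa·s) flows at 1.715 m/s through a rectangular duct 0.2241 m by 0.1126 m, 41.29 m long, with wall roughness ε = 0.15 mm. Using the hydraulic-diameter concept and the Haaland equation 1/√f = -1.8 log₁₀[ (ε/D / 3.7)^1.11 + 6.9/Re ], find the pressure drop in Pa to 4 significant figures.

Hydraulic diameter D_h = 4A/P = 4·(0.2241·0.1126)/(2·(0.2241+0.1126)) = 0.1009/0.6734 = 0.1499 m.
Re = ρVD_h/μ = 1021·1.715·0.1499/0.000981 = 2.675e+05.
ε/D_h = 0.00015/0.1499 = 0.001; Haaland gives 1/√f = -1.8 log₁₀[0.00011+2.58e-05] = 6.963, so f = 0.02062.
ΔP = f(L/D_h)(ρV²/2) = 0.02062·41.29/0.1499·1501 = 8530 Pa.

ΔP ≈ 8530 Pa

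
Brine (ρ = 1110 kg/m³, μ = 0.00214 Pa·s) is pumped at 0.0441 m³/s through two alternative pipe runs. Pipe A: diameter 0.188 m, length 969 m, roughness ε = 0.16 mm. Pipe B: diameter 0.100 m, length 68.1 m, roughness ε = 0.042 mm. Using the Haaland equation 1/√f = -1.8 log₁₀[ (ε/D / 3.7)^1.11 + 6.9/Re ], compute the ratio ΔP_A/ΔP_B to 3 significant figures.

Pipe A: V = Q/A = 0.0441/0.02776 = 1.589 m/s; Re = 1.549e+05; ε/D = 0.000851; Haaland → f = 0.02065; ΔP_A = f(L/D)(ρV²/2) = 1.491e+05 Pa.
Pipe B: V = Q/A = 0.0441/0.007854 = 5.615 m/s; Re = 2.912e+05; ε/D = 0.00042; Haaland → f = 0.01763; ΔP_B = f(L/D)(ρV²/2) = 2.101e+05 Pa.
ΔP_A/ΔP_B = 1.491e+05/2.101e+05 = 0.710.

ΔP_A/ΔP_B ≈ 0.710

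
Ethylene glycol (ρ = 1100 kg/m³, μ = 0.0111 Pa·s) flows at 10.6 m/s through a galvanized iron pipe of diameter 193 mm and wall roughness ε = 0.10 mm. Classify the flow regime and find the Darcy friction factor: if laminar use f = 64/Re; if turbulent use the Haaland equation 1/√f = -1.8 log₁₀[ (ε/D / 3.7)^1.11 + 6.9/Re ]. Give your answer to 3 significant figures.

f ≈ 0.0187

Re = ρVD/μ = 1100·10.6·0.193/0.0111 = 2.027e+05.
Re > 4000 → turbulent. ε/D = 0.0001/0.193 = 0.000518; Haaland: 1/√f = -1.8 log₁₀[5.28e-05 + 3.4e-05] = 7.311, so f = 0.01871.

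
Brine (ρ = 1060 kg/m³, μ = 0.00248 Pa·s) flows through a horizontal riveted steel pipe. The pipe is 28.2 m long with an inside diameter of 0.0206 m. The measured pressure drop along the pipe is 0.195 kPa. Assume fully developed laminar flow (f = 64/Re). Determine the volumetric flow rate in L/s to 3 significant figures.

For laminar flow, f = 64/Re with Re = ρVD/μ, so Darcy-Weisbach reduces to ΔP = 32μLV/D². Solving for V: V = ΔP·D²/(32μL) = 195·(0.0206)²/(32·0.00248·28.2) = 0.03698 m/s.
Check: Re = ρVD/μ = 1060·0.03698·0.0206/0.00248 = 325.6 < 2300, so the laminar assumption holds.
Q = V·A = 0.03698·(π/4·0.0206²) = 1.232e-05 m³/s = 0.0123 L/s.

Q ≈ 0.0123 L/s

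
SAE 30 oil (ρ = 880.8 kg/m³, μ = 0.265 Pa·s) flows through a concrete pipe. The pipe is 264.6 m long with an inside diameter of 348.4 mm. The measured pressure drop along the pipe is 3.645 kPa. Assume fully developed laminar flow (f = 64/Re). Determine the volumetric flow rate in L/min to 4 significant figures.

Q ≈ 1128 L/min

For laminar flow, f = 64/Re with Re = ρVD/μ, so Darcy-Weisbach reduces to ΔP = 32μLV/D². Solving for V: V = ΔP·D²/(32μL) = 3645·(0.3484)²/(32·0.265·264.6) = 0.1972 m/s.
Check: Re = ρVD/μ = 880.8·0.1972·0.3484/0.265 = 228.3 < 2300, so the laminar assumption holds.
Q = V·A = 0.1972·(π/4·0.3484²) = 0.0188 m³/s = 1128 L/min.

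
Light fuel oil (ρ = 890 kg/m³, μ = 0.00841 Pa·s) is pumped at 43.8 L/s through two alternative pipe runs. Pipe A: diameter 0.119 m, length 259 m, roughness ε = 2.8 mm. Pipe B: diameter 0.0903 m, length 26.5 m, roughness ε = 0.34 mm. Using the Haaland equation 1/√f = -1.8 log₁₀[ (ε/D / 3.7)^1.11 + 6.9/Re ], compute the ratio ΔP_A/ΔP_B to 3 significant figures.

Pipe A: V = Q/A = 0.0438/0.01112 = 3.938 m/s; Re = 4.959e+04; ε/D = 0.0235; Haaland → f = 0.05262; ΔP_A = f(L/D)(ρV²/2) = 7.903e+05 Pa.
Pipe B: V = Q/A = 0.0438/0.006404 = 6.839 m/s; Re = 6.536e+04; ε/D = 0.00377; Haaland → f = 0.0295; ΔP_B = f(L/D)(ρV²/2) = 1.802e+05 Pa.
ΔP_A/ΔP_B = 7.903e+05/1.802e+05 = 4.39.

ΔP_A/ΔP_B ≈ 4.39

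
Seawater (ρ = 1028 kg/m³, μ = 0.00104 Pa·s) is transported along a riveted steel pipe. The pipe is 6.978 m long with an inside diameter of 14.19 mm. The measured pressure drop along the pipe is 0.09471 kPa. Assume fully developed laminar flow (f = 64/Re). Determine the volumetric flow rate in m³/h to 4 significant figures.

Q ≈ 0.04675 m³/h

For laminar flow, f = 64/Re with Re = ρVD/μ, so Darcy-Weisbach reduces to ΔP = 32μLV/D². Solving for V: V = ΔP·D²/(32μL) = 94.71·(0.01419)²/(32·0.00104·6.978) = 0.08212 m/s.
Check: Re = ρVD/μ = 1028·0.08212·0.01419/0.00104 = 1152 < 2300, so the laminar assumption holds.
Q = V·A = 0.08212·(π/4·0.01419²) = 1.299e-05 m³/s = 0.04675 m³/h.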